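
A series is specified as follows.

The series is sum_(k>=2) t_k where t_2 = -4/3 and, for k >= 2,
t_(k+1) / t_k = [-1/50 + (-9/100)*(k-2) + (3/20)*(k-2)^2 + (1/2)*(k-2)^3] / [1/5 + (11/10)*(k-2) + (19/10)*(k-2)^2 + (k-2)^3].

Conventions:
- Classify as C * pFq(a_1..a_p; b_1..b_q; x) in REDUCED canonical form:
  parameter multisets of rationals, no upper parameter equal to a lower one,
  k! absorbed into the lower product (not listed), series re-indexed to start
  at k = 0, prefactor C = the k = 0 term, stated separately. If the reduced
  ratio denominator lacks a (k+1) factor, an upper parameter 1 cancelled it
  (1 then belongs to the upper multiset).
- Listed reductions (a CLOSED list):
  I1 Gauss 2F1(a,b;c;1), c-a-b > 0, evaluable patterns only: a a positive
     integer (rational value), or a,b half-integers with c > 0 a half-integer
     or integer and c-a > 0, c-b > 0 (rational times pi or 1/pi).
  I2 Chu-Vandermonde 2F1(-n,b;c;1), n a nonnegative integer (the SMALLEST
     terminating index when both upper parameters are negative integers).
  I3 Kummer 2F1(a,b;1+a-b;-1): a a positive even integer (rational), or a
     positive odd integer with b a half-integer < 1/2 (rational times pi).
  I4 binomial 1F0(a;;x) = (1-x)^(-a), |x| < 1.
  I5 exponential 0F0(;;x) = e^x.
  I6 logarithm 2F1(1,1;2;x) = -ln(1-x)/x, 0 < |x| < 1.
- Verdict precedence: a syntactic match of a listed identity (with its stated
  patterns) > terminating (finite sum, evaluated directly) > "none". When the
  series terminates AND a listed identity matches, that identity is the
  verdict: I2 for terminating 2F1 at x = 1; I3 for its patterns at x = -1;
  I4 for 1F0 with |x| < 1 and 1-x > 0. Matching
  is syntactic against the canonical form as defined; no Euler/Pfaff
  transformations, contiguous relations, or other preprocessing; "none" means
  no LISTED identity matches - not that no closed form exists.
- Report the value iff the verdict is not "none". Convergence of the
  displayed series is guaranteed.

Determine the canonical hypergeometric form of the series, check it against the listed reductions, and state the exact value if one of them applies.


Structural cue: x = (1/2) and the expanded ratio factors over Q; prefactor -4/3, roots give parameters.
Consecutive-term ratio: r(k) = (1/2) * (k-2/5) (k+1/5) / [(k+2/5) (k+1)] ; factor over Q: parameters, x = (1/2), and C = -4/3.

This is -4/3 * 2F1(-2/5, 1/5; 2/5; 1/2) in reduced canonical form. Verdict: none. Every listed pattern misses the 2F1 form at 1/2, upper {-2/5, 1/5}.


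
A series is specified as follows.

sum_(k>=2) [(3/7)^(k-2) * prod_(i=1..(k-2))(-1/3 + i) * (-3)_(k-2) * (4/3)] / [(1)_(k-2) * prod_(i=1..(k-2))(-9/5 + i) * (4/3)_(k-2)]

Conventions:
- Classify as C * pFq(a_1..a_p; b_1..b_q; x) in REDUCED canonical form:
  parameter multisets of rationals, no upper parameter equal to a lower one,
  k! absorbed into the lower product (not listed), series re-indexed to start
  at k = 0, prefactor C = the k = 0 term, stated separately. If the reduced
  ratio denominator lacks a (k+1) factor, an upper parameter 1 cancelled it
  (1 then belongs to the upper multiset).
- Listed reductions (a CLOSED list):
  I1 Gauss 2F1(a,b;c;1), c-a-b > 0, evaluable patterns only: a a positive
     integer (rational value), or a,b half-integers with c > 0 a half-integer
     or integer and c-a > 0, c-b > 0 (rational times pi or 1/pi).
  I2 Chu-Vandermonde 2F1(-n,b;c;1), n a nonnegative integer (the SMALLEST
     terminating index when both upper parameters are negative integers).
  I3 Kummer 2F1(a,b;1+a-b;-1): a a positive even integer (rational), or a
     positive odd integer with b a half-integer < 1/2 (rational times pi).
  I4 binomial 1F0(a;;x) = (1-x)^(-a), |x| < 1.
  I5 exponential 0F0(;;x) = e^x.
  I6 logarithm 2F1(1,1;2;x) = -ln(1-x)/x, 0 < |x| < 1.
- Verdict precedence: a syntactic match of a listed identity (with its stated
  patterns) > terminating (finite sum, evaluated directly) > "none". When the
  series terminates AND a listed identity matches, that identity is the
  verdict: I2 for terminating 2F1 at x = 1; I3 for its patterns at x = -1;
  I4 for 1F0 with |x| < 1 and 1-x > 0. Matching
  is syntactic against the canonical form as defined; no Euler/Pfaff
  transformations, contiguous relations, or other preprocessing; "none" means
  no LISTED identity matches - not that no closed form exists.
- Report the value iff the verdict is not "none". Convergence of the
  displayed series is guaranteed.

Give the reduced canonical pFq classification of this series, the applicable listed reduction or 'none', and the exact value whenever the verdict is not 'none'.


x = 3/7 here; the reduced form reads 2F2, upper {-3, 2/3}, lower {-4/5, 4/3}, C = 4/3. Verdict: terminating. With -3 upstairs the series is a 4-term polynomial sum; evaluated term by term. Hence: 6634/7203.

Key step: with t_0 = 4/3, (1)_k (C = 4/3) is k! itself.
Adjacent-term ratio: r(k) = (3/7) * (k-3) (k+2/3) / [(k-4/5) (k+4/3) (k+1)] ; factor over Q: parameters, x = (3/7), and C = 4/3.


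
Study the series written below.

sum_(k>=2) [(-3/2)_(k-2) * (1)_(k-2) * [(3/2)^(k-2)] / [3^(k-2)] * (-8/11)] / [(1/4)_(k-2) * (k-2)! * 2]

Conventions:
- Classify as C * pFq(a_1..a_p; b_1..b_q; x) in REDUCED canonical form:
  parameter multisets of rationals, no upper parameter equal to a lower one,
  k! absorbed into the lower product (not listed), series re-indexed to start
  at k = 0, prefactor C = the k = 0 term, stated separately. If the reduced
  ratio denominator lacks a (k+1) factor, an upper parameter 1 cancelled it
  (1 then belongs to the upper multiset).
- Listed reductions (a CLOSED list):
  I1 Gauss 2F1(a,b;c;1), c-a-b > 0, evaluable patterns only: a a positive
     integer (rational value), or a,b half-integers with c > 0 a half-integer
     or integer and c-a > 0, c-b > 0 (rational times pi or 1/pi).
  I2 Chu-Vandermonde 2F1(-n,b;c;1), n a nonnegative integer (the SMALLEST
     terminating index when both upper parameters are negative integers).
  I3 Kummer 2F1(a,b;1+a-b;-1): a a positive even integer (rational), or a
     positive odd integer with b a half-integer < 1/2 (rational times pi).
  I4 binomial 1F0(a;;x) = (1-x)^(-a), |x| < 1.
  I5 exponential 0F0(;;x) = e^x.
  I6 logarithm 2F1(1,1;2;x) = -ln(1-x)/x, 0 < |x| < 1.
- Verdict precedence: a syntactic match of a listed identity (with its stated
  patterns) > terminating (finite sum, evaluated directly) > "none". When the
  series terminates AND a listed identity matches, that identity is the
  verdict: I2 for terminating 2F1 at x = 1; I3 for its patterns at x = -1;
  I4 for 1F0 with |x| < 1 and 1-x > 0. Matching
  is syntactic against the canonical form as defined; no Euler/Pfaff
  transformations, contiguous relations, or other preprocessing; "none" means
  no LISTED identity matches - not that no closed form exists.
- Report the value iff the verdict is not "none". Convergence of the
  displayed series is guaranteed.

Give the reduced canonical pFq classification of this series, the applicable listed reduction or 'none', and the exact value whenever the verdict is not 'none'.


At argument 1/2: a 2F1 with upper {-3/2, 1}, lower {1/4}, scaled by C = -4/11. Verdict: none - this 2F1 at x = 1/2 matches no listed pattern, and upper {-3/2, 1} holds no stopper.

Structural cue: with t_0 = -4/11, the constant factors (prefactor -4/11) combine into one prefactor.
Ratio: r(k) = (1/2) * (k-3/2) (k+1) / [(k+1/4) (k+1)] - rational; roots negated = parameters, x = (1/2), C = -4/11.


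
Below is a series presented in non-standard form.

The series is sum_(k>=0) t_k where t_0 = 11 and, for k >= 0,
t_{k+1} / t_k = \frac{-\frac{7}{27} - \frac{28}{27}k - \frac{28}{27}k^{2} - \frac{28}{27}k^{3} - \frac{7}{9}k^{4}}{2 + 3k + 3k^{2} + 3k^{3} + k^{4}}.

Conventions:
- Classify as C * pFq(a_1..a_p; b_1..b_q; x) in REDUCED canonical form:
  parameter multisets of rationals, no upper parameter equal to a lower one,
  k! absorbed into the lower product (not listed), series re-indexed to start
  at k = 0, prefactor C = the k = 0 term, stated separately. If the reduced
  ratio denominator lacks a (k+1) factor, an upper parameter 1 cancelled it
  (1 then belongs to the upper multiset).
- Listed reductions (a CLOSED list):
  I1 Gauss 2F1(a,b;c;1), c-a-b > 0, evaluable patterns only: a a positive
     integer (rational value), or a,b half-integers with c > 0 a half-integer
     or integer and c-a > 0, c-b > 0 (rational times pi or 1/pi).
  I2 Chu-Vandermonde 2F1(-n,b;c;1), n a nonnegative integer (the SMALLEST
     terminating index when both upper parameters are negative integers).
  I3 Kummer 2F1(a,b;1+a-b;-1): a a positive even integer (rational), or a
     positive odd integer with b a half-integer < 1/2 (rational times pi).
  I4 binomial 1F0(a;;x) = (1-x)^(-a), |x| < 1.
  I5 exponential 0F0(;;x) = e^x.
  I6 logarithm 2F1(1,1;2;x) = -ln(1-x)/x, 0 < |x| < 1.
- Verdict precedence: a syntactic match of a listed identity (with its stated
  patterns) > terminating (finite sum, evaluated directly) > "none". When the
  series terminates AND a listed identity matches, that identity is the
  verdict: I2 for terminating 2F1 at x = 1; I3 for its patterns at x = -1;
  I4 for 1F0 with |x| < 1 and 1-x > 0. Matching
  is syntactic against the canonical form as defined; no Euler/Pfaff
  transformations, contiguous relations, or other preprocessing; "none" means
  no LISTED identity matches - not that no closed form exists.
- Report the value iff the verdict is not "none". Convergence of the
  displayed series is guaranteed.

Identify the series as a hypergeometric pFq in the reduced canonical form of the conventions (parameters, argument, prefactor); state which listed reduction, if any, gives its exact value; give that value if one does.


The series (x = -\frac{7}{9}) is 2F1: upper {\frac{1}{3}, 1}, lower {2}, prefactor 11. Verdict: none. A 2F1 with upper {\frac{1}{3}, 1} fits none of I1-I6 at x = -\frac{7}{9}; the sum runs forever.

Key step: t_0 = 11 here, and the expanded ratio factors over Q; C = 11, x = -7/9, roots give parameters.
Ratio: r(k) = -\frac{7}{9} * (k+\frac{1}{3}) (k+1) / [(k+2) (k+1)] - poly over poly, x = -\frac{7}{9} from leading terms; C = 11 at k = 0.


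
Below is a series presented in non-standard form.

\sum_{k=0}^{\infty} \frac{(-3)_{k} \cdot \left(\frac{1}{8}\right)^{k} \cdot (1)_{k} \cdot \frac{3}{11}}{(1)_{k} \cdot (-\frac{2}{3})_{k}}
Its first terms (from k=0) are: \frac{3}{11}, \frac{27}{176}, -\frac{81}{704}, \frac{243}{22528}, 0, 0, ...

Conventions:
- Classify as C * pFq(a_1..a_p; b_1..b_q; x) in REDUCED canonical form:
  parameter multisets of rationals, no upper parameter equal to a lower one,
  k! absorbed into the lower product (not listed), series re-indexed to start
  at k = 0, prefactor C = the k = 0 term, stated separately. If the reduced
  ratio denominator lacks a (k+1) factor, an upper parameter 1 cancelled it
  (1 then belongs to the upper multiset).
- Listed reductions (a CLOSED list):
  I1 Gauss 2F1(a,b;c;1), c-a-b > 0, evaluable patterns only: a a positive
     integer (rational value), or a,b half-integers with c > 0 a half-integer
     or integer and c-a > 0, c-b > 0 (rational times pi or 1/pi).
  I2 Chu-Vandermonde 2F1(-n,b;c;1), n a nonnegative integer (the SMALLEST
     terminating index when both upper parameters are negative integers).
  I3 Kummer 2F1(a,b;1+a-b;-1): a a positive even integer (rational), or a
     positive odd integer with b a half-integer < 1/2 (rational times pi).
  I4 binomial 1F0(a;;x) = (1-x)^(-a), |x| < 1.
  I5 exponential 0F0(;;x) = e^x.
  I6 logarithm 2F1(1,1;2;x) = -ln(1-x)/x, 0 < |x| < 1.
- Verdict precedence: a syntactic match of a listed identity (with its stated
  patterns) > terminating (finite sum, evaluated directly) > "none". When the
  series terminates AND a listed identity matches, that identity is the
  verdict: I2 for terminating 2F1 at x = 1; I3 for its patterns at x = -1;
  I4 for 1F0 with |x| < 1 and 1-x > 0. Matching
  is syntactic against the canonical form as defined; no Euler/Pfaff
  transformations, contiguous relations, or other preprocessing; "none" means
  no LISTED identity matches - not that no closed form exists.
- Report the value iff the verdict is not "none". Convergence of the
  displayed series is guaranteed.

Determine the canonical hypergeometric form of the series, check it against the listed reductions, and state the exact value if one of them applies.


With C = \frac{3}{11}: the canonical form is 2F1(-3, 1; -\frac{2}{3}; \frac{1}{8}). Verdict: terminating at k = 3: the factor (-3)_k kills every later term; summing the 4 survivors is exact. Value: \frac{7251}{22528}.

Key step: t_0 being \frac{3}{11}, (1)_k (C = 3/11) is k! itself.
Consecutive-term ratio: r(k) = \frac{1}{8} * (k-3) (k+1) / [(k-\frac{2}{3}) (k+1)] - rational in k. x = \frac{1}{8}; t_0 = \frac{3}{11}; negate the roots.


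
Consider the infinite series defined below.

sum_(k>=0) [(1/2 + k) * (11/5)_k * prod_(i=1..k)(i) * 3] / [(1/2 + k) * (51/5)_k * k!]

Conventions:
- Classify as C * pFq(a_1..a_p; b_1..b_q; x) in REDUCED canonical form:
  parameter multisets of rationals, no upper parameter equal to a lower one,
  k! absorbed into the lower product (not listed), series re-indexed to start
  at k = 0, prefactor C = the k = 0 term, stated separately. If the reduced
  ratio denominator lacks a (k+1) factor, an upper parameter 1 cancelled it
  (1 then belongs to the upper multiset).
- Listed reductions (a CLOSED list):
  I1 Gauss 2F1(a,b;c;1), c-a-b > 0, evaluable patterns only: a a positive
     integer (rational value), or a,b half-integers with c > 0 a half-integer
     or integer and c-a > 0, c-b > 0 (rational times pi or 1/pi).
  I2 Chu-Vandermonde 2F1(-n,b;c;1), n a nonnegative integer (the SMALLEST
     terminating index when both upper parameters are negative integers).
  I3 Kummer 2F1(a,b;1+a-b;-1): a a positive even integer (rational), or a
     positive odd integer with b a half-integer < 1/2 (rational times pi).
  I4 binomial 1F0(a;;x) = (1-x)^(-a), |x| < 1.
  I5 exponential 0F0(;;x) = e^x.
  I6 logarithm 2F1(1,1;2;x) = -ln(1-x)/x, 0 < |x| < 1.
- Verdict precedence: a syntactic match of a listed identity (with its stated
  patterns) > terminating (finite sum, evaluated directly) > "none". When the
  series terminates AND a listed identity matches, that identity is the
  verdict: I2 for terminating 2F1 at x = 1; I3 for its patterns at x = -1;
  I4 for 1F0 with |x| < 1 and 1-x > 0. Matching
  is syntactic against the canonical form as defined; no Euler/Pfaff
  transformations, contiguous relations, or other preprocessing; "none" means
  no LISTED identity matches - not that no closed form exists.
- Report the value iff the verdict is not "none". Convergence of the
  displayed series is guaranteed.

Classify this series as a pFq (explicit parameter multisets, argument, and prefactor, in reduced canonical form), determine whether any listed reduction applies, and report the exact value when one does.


With C = 3: the canonical form is 2F1(1, 11/5; 51/5; 1). Verdict: Gauss's theorem (I1) fires (x = 1: the Gamma ratio telescopes since c-a-b = 7 > 0 and a = 1 in Z>0). Sum: 138/35.

Structural cue: x = 1 and the factor k + 1/2 cancels (top and bottom), leaving prefactor 3.
Ratio: r(k) = 1 * (k+1) (k+11/5) / [(k+51/5) (k+1)] - rational in k. x = 1; t_0 = 3; negate the roots.


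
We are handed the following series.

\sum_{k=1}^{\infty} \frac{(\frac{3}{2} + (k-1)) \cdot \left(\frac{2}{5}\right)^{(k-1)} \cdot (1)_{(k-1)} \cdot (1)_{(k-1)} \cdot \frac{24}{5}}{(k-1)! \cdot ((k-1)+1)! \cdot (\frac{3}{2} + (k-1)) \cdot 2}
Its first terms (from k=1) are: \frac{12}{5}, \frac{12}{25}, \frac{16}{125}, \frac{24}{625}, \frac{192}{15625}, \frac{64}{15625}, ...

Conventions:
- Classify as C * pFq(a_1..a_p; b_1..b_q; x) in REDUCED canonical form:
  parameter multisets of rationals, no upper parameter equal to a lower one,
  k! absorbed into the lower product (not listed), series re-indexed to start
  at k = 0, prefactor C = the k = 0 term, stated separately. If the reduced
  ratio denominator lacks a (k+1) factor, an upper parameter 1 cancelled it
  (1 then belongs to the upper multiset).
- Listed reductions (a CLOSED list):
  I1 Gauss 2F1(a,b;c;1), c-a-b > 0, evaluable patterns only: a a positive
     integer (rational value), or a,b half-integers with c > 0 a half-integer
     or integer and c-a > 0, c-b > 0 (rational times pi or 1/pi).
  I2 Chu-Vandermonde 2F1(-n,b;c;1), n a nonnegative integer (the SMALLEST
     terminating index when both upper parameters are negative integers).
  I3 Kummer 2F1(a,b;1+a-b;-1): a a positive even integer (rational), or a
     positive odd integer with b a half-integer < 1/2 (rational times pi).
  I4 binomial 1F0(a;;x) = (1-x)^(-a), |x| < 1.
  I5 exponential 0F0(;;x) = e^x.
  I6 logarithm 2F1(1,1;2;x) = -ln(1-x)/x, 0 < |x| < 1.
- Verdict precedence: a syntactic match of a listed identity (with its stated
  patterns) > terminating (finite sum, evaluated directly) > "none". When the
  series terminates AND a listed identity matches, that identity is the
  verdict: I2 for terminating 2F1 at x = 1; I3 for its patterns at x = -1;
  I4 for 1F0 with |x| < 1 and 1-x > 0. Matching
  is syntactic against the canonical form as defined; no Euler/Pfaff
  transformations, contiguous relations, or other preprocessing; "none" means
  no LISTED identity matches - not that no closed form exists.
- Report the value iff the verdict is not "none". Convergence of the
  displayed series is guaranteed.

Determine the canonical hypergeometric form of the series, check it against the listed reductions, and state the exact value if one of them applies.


x = \frac{2}{5} here; the reduced form reads 2F1, upper {1, 1}, lower {2}, C = \frac{12}{5}. Verdict: the I6 logarithm reduction fires (the logarithm: parameters (1,1;2), x = \frac{2}{5}). Value: \left(-6\right) \cdot \ln\left(\frac{3}{5}\right).

Key step: x = \frac{2}{5} and k + 3/2 divides numerator and denominator alike; C = 12/5 after cancelling.
Ratio: r(k) = \frac{2}{5} * (k+1) (k+1) / [(k+2) (k+1)] - rational in k. x = \frac{2}{5}; t_0 = \frac{12}{5}; negate the roots.


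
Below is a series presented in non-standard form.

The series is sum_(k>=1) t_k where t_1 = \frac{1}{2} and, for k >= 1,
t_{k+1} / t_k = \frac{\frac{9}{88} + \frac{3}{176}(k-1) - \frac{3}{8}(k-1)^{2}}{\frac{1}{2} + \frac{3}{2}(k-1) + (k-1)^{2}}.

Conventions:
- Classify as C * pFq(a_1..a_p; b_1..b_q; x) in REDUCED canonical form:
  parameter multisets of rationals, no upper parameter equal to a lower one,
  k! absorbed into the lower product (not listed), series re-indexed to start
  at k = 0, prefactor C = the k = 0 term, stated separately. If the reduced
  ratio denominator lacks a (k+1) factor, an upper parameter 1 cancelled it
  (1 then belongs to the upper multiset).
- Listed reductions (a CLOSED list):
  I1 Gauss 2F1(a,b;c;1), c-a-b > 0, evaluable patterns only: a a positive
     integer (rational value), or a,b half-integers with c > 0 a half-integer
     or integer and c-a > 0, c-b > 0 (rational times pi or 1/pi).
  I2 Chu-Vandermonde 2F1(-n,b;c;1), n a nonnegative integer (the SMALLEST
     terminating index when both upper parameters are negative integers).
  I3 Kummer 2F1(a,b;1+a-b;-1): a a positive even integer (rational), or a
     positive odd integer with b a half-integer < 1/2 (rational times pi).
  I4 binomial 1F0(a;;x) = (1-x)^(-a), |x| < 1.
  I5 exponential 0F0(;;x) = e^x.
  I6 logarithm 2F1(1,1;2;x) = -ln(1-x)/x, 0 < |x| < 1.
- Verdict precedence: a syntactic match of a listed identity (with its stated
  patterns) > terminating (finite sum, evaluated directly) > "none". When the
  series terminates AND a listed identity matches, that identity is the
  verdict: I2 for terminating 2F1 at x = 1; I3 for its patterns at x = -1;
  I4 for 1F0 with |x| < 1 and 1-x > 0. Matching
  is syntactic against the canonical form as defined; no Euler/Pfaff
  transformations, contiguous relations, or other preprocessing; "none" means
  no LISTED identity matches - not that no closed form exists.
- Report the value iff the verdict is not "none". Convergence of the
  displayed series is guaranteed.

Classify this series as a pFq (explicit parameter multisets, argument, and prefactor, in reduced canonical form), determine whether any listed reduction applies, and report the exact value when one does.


Classification (C = \frac{1}{2}): 1F0 with upper {-\frac{6}{11}}, lower {-}, argument x = -\frac{3}{8}. Verdict: binomial (I4) matches (the 1F0 binomial series: exponent 6/11, x = -\frac{3}{8}). Value: \frac{1}{2} \cdot \left(\frac{11}{8}\right)^{\frac{6}{11}}.

The tell: x = -\frac{3}{8} and the expanded ratio factors over Q; prefactor 1/2, roots give parameters.
Step ratio: r(k) = -\frac{3}{8} * (k-\frac{6}{11}) / [(k+1)] ; factor over Q: parameters, x = -\frac{3}{8}, and C = \frac{1}{2}.


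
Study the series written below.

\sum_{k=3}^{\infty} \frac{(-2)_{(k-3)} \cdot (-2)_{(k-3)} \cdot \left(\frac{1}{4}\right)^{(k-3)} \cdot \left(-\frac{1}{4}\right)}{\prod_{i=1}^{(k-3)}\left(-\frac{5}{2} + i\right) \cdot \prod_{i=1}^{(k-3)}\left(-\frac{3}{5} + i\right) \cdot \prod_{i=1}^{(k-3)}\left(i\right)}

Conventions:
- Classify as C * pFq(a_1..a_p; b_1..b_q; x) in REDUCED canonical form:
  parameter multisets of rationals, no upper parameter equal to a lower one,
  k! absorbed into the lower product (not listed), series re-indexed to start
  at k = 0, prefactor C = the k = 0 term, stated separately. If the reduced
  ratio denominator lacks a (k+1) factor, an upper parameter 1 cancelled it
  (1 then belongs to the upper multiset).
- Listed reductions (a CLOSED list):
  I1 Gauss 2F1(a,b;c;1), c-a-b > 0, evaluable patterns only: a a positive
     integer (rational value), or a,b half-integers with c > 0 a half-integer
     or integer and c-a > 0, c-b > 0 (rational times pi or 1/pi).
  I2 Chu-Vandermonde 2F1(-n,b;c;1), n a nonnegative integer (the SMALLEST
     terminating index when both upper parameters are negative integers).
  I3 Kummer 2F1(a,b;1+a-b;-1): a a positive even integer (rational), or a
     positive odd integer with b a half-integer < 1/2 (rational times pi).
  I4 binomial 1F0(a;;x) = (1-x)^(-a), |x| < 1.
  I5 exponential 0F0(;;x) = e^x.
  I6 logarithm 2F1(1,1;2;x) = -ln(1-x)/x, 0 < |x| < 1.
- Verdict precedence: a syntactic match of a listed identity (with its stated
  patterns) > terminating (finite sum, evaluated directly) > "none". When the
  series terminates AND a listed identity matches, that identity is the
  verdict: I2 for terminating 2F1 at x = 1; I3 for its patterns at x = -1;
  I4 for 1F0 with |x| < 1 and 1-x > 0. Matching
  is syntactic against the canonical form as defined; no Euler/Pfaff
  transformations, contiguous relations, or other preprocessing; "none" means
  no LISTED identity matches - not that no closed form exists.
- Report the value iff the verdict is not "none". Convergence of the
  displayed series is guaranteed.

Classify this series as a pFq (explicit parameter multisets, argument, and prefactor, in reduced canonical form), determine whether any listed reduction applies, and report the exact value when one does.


Prefactor -\frac{1}{4}, argument \frac{1}{4}: 2F2 with upper {-2, -2} over lower {-\frac{3}{2}, \frac{2}{5}}. Verdict: terminating - upper -2 stops the sum at k = 2; the 3 terms are added exactly. Exact value: \frac{31}{336}.

Key observation: t_0 = -\frac{1}{4} here, and the lower running product (C = -1/4) is a rising factorial.
Consecutive-term ratio: r(k) = \frac{1}{4} * (k-2) (k-2) / [(k-\frac{3}{2}) (k+\frac{2}{5}) (k+1)] - rational in k, leading ratio \frac{1}{4}; with t_0 = -\frac{1}{4}, classification follows.


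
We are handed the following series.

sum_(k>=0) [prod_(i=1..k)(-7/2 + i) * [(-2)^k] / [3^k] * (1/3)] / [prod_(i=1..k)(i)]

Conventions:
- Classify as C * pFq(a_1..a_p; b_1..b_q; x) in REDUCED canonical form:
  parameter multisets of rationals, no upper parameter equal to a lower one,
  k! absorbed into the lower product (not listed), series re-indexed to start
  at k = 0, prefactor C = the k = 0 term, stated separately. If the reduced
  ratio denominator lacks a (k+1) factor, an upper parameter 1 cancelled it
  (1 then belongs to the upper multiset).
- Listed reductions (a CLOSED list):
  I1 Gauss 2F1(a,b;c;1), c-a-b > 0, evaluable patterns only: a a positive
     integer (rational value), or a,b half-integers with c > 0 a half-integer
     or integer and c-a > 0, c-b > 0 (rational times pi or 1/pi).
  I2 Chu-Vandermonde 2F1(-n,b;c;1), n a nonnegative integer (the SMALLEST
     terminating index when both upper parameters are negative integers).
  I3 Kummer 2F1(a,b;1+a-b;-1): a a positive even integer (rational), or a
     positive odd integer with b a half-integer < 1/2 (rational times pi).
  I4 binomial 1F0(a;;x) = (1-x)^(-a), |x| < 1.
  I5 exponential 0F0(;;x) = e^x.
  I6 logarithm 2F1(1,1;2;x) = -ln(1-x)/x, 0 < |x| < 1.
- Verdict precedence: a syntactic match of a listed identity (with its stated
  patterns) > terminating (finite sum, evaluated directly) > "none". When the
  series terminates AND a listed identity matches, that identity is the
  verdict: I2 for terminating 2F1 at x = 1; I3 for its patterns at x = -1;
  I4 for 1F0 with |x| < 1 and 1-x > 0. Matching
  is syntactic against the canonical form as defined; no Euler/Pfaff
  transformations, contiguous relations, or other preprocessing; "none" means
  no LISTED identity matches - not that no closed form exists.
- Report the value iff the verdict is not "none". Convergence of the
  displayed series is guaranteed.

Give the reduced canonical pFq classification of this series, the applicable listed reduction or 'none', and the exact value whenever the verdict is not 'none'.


This is 1/3 * 1F0(-5/2; -; -2/3) in reduced canonical form. Verdict at x = -2/3: binomial (I4) matches (the 1F0 binomial series: exponent 5/2, x = -2/3). Its exact value is (1/3) * (5/3)^(5/2).

Key observation: with t_0 = 1/3, the two geometric factors (prefactor 1/3) combine into one argument.
Step ratio: r(k) = (-2/3) * (k-5/2) / [(k+1)] - rational in k, leading ratio (-2/3); with t_0 = 1/3, classification follows.


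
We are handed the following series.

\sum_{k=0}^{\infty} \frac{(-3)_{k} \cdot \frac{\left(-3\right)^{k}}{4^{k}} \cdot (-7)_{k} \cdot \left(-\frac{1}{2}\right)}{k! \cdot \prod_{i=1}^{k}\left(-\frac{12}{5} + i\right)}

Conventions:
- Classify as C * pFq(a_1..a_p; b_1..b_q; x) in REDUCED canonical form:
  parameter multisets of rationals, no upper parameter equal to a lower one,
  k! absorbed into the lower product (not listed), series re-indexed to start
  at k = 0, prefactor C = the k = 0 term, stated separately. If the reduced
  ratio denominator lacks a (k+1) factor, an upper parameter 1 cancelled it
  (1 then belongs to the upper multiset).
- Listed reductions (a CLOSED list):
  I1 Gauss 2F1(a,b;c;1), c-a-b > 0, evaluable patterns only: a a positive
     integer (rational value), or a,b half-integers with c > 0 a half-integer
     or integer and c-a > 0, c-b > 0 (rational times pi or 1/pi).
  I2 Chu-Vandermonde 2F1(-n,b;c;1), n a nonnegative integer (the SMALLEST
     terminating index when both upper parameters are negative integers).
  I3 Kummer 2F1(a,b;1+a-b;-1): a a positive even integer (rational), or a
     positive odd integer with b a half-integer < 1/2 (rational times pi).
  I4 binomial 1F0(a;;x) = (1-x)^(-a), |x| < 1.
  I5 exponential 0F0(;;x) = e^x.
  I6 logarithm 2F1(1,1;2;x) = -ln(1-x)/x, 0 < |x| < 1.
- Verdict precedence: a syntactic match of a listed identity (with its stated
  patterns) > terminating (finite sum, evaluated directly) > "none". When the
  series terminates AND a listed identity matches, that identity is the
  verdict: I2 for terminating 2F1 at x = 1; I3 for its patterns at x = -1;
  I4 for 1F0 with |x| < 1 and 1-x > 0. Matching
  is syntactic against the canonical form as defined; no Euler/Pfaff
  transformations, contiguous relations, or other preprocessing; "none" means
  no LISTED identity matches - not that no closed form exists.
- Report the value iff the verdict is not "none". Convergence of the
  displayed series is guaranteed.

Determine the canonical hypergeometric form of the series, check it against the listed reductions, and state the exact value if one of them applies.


First insight: from the first term -\frac{1}{2}: the two geometric factors (prefactor -1/2) combine into one argument.
Consecutive-term ratio: r(k) = -\frac{3}{4} * (k-7) (k-3) / [(k-\frac{7}{5}) (k+1)] - rational; roots negated = parameters, x = -\frac{3}{4}, C = -\frac{1}{2}.

Classification (C = -\frac{1}{2}): 2F1 with upper {-7, -3}, lower {-\frac{7}{5}}, argument x = -\frac{3}{4}. Verdict: terminating (-3 upstairs). 4 nonzero terms in all; added directly. Hence: \frac{7991}{128}.


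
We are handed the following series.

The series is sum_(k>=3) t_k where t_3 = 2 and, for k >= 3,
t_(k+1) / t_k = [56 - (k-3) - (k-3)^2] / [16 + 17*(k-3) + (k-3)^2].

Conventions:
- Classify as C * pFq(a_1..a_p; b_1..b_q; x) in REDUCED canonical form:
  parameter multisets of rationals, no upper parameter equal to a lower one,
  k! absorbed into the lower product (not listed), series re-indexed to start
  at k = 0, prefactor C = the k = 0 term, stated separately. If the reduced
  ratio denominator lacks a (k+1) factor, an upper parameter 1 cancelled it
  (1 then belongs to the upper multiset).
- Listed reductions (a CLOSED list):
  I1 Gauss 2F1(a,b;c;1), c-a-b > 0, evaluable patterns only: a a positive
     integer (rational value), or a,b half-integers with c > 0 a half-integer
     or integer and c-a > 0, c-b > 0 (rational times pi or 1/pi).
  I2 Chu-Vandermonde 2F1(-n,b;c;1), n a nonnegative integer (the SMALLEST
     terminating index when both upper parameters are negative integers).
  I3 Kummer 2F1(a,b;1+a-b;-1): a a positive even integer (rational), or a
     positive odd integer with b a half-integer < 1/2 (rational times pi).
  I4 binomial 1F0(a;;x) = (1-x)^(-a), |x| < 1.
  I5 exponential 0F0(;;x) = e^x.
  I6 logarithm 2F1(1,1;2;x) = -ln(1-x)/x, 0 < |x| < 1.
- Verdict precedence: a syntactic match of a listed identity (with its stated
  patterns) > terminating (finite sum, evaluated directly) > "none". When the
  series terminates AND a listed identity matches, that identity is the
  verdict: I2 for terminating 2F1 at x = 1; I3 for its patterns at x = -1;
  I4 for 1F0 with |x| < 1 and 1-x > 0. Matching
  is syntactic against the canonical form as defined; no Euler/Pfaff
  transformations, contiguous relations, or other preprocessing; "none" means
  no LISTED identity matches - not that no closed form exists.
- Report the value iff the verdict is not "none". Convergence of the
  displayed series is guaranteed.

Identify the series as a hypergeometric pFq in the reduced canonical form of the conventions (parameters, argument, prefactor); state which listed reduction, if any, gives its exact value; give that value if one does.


Classification (C = 2): 2F1 with upper {-7, 8}, lower {16}, argument x = -1. Verdict at x = -1: the Kummer evaluation I3 matches (x = -1; c = 16 equals 1+a-b for upper {-7, 8}: listed pattern). Exact value: 39.

Key observation: from the first term 2: the expanded ratio factors over Q; C = 2, x = -1, roots give parameters.
Ratio: r(k) = (-1) * (k-7) (k+8) / [(k+16) (k+1)] - rational; roots negated = parameters, x = (-1), C = 2.


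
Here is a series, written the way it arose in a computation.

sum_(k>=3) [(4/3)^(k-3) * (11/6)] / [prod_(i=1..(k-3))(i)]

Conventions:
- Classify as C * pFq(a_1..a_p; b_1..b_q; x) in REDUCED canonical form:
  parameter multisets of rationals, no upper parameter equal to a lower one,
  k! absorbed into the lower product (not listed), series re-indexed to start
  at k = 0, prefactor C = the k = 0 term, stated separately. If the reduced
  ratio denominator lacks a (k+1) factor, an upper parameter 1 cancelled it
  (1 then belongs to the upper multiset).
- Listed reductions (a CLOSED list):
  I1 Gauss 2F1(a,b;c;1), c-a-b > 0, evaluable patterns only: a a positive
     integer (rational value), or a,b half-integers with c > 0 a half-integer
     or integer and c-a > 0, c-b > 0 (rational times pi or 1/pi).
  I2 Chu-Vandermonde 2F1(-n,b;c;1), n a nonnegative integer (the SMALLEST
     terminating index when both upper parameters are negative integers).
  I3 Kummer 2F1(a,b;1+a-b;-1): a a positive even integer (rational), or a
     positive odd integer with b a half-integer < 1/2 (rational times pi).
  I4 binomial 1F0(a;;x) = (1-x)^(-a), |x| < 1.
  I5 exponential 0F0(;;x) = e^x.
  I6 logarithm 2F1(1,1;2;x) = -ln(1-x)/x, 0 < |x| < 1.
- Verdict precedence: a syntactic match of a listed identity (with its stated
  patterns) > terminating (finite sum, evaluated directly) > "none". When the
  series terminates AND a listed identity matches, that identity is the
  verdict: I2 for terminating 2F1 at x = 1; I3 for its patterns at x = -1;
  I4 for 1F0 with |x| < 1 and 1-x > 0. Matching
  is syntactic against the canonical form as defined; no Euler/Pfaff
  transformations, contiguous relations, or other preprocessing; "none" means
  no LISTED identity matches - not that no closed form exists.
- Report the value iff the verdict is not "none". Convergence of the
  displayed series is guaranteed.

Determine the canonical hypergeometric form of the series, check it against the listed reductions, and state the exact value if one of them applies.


Key step: with t_0 = 11/6, the product of the first k integers (C = 11/6) is k!.
Adjacent-term ratio: r(k) = (4/3) * 1 / [(k+1)] - rational in k. x = (4/3); t_0 = 11/6; negate the roots.

The series (x = 4/3) is 0F0: upper {-}, lower {-}, prefactor 11/6. Verdict (x = 4/3): the exponential series (I5) applies (the 0F0 exponential series at x = 4/3). Hence: (11/6) * e^(4/3).


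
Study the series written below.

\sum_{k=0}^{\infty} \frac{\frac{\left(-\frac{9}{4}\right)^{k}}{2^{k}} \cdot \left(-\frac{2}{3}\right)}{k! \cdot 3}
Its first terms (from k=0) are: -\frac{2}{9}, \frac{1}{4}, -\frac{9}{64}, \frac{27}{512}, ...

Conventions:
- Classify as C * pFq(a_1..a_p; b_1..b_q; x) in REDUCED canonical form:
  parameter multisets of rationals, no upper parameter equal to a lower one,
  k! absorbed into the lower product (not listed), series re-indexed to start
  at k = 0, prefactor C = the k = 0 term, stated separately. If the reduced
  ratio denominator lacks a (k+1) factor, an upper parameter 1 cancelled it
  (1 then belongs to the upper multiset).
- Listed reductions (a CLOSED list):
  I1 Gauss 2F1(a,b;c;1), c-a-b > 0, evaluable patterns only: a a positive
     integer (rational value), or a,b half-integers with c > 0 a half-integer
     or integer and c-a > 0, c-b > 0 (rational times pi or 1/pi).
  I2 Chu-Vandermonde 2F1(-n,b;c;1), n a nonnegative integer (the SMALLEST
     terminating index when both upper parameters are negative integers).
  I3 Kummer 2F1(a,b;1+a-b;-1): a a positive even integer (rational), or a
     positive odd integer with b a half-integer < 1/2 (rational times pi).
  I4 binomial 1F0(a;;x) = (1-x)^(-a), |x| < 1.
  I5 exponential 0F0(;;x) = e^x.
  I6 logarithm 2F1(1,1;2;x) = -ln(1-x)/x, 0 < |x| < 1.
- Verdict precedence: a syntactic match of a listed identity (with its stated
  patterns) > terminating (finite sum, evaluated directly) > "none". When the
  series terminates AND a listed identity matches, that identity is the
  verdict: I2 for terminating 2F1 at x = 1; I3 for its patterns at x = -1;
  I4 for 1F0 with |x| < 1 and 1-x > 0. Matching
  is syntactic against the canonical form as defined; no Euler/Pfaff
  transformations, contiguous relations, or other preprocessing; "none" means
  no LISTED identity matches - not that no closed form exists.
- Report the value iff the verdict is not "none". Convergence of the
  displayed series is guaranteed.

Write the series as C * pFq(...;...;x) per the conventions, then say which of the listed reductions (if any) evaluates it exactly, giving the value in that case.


Reduced: x = -\frac{9}{8}, 0F0, upper = {-}, lower = {-}, C = -\frac{2}{9}. Verdict: the I5 exponential reduction applies (the 0F0 exponential series at x = -\frac{9}{8}). Its exact value is \left(-\frac{2}{9}\right) \cdot e^{-\frac{9}{8}}.

Key observation: x = -\frac{9}{8} and the two k-th powers (C = -2/9) combine into one argument.
Term ratio: r(k) = -\frac{9}{8} * 1 / [(k+1)] - poly over poly, x = -\frac{9}{8} from leading terms; C = -\frac{2}{9} at k = 0.


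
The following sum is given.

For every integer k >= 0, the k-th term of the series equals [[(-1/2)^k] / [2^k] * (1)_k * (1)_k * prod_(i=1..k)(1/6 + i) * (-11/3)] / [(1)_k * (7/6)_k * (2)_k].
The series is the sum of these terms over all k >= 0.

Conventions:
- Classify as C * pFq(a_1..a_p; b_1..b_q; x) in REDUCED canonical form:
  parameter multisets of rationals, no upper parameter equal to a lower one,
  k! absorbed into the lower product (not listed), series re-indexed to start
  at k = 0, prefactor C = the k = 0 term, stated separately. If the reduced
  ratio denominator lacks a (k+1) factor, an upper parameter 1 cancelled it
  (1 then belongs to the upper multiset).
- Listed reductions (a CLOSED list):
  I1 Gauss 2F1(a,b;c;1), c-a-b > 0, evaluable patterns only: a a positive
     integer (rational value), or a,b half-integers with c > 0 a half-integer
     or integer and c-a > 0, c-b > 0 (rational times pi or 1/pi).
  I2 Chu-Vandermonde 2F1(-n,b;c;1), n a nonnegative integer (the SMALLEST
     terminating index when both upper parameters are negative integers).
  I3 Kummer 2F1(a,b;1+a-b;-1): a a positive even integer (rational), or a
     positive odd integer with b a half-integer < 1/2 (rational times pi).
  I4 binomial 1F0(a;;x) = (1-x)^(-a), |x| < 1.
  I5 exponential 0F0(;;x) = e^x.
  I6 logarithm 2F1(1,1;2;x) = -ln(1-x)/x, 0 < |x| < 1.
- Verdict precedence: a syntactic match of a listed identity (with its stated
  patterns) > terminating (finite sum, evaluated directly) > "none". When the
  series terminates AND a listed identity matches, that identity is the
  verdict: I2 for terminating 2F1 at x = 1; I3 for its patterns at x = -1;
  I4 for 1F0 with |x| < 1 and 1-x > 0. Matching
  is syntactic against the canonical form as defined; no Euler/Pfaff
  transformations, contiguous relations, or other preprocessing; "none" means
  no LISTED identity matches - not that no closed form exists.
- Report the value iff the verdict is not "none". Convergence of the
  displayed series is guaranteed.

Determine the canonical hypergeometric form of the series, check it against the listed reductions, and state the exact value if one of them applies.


Key observation: from the first term -11/3: the two k-th powers (C = -11/3) combine into one argument.
Step ratio: r(k) = (-1/4) * (k+1) (k+1) / [(k+2) (k+1)] ; factor over Q: parameters, x = (-1/4), and C = -11/3.

x = -1/4 here; the reduced form reads 2F1, upper {1, 1}, lower {2}, C = -11/3. Verdict: logarithm (I6) fires (the logarithm: parameters (1,1;2), x = -1/4). Sum: (-44/3) * ln(5/4).


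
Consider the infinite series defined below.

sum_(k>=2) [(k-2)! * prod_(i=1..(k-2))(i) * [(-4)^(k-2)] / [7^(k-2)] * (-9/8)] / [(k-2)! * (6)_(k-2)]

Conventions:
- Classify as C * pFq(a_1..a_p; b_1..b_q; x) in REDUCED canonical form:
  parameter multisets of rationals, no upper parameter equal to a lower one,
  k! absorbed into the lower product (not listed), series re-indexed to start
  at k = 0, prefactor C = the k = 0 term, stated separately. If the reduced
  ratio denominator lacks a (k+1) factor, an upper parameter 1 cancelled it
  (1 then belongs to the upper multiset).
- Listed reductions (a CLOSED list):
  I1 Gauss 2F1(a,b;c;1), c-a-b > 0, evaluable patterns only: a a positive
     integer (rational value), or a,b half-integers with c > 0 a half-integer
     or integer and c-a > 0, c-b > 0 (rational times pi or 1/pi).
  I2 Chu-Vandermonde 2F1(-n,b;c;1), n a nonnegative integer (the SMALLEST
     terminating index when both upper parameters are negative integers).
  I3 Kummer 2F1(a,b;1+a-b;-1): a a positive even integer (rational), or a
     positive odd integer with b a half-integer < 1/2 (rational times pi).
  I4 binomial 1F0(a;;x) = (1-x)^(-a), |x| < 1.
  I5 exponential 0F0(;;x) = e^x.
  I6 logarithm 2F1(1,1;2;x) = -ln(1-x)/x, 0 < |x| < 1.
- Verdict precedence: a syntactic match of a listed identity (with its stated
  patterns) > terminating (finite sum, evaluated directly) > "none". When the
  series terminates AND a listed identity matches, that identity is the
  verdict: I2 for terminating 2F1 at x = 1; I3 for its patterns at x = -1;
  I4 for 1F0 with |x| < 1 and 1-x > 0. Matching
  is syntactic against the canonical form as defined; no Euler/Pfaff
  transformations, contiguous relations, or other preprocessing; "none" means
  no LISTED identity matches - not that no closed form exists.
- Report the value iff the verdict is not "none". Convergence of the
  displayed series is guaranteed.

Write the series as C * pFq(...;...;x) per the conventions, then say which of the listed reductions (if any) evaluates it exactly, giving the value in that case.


x = -4/7 here; the reduced form reads 2F1, upper {1, 1}, lower {6}, C = -9/8. Verdict: no listed reduction: x = -4/7 and upper {1, 1} fail every I1-I6 pattern.

Key observation: t_0 = -9/8 here, and the factorial ratio (C = -9/8) (k+a-1)!/(a-1)! is a rising factorial (a)_k.
Step ratio: r(k) = (-4/7) * (k+1) (k+1) / [(k+6) (k+1)] - rational; roots negated = parameters, x = (-4/7), C = -9/8.
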